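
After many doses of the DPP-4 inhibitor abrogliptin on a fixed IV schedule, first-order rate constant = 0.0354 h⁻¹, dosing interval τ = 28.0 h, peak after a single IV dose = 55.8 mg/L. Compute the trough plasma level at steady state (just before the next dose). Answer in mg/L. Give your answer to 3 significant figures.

e^(−kτ) = e^(−0.03540 × 28.0) = 0.3711
Accumulation ratio R = 1 / (1 − e^(−kτ)) = 1 / (1 − 0.3711) = 1.590
Steady-state trough = C₀ × R × e^(−kτ) = 55.8 × 1.590 × 0.3711 = 32.92 mg/L

32.9 mg/L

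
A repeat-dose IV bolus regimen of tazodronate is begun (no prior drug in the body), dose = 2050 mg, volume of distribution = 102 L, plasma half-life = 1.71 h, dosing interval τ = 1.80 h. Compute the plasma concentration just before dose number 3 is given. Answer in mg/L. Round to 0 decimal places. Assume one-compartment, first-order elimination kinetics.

C₀ per dose = Dose / Vd = 2050 / 102 = 20.10 mg/L
k = ln2 / t½ = 0.693147 / 1.71 = 0.4053 h⁻¹
Fraction remaining after one interval: r = e^(−kτ) = e^(−0.4053 × 1.80) = 0.4821
Before dose 3, 2 doses have been given (aged 1τ, 2τ).
C_trough = C₀ × (r + r²) = 20.10 × (0.4821 + 0.2324) = 14.36 mg/L

14 mg/L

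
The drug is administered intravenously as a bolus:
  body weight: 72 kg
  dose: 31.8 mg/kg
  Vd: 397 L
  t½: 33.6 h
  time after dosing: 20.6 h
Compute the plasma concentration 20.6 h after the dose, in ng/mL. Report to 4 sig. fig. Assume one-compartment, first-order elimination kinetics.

Total dose = 31.8 × 72 = 2290 mg
C₀ = Dose / Vd = 2290 / 397 = 5.768 mg/L
k = ln2 / t½ = 0.693147 / 33.6 = 0.02063 h⁻¹
C = C₀ · e^(−k·t) = 5.768 × e^(−0.02063 × 20.6)
  = 5.768 × 0.6538 = 3.771 mg/L
Convert: 3.771 mg/L × 1000 = 3771 ng/mL

3771 ng/mL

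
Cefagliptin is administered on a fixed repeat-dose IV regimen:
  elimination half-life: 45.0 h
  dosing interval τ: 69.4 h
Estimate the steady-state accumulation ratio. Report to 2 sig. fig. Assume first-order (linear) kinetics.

k = ln2 / t½ = 0.693147 / 45.0 = 0.01540 h⁻¹
e^(−kτ) = e^(−0.01540 × 69.4) = 0.3434
Accumulation ratio R = 1 / (1 − e^(−kτ)) = 1 / (1 − 0.3434) = 1.523

1.5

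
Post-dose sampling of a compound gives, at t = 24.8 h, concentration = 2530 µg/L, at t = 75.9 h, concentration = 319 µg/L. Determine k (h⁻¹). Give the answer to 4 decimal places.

k = ln(C₁/C₂) / (t₂ − t₁) = ln(2530/319) / (75.9 − 24.8)
  = 2.071 / 51.10 = 0.04053 h⁻¹

0.0405 h⁻¹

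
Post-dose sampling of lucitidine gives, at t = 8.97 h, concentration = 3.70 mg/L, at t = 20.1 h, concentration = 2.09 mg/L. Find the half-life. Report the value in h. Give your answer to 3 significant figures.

13.5 h

k = ln(C₁/C₂) / (t₂ − t₁) = ln(3.70/2.09) / (20.1 − 8.97)
  = 0.5712 / 11.13 = 0.05132 h⁻¹
t½ = ln2 / k = 0.693147 / 0.05132 = 13.51 h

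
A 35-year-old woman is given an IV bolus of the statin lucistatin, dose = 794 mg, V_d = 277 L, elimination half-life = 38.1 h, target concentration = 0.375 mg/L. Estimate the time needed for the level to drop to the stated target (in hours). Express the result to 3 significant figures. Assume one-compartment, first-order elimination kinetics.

112 h

C₀ = Dose / Vd = 794.0 / 277 = 2.866 mg/L
k = ln2 / t½ = 0.693147 / 38.1 = 0.01819 h⁻¹
t = ln(C₀ / C) / k = ln(2.866 / 0.375) / 0.01819
  = ln(7.643) / 0.01819 = 2.034 / 0.01819 = 111.8 h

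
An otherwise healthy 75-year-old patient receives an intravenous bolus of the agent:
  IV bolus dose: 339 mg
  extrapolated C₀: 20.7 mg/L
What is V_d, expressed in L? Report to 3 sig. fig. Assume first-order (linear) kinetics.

Vd = Dose / C₀ = 339.0 / 20.7 = 16.38 L

16.4 L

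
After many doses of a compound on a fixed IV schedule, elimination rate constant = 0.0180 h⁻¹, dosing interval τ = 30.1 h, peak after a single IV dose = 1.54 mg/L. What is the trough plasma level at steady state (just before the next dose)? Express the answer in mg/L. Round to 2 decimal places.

2.14 mg/L

e^(−kτ) = e^(−0.01800 × 30.1) = 0.5817
Accumulation ratio R = 1 / (1 − e^(−kτ)) = 1 / (1 − 0.5817) = 2.391
Steady-state trough = C₀ × R × e^(−kτ) = 1.54 × 2.391 × 0.5817 = 2.142 mg/L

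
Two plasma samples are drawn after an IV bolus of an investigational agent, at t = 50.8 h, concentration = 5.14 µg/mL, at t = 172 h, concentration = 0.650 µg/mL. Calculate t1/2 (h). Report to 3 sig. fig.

k = ln(C₁/C₂) / (t₂ − t₁) = ln(5.14/0.650) / (172 − 50.8)
  = 2.068 / 121.2 = 0.01706 h⁻¹
t½ = ln2 / k = 0.693147 / 0.01706 = 40.63 h

40.6 h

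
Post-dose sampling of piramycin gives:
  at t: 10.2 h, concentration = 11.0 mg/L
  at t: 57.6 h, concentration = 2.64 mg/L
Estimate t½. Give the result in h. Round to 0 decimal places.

23 h

k = ln(C₁/C₂) / (t₂ − t₁) = ln(11.0/2.64) / (57.6 − 10.2)
  = 1.427 / 47.40 = 0.03011 h⁻¹
t½ = ln2 / k = 0.693147 / 0.03011 = 23.02 h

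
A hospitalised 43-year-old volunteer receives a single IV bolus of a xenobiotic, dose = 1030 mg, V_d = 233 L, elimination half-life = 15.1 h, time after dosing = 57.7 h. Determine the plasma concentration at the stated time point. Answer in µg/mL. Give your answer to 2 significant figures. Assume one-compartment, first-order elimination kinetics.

C₀ = Dose / Vd = 1030 / 233 = 4.421 mg/L
k = ln2 / t½ = 0.693147 / 15.1 = 0.04590 h⁻¹
C = C₀ · e^(−k·t) = 4.421 × e^(−0.04590 × 57.7)
  = 4.421 × 0.07076 = 0.3128 mg/L
(0.3128 mg/L = 0.3128 µg/mL)

0.31 µg/mL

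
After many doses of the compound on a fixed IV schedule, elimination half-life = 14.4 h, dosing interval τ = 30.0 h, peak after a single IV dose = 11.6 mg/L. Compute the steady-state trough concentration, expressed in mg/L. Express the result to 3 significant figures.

3.58 mg/L

k = ln2 / t½ = 0.693147 / 14.4 = 0.04814 h⁻¹
e^(−kτ) = e^(−0.04814 × 30.0) = 0.2359
Accumulation ratio R = 1 / (1 − e^(−kτ)) = 1 / (1 − 0.2359) = 1.309
Steady-state trough = C₀ × R × e^(−kτ) = 11.6 × 1.309 × 0.2359 = 3.582 mg/L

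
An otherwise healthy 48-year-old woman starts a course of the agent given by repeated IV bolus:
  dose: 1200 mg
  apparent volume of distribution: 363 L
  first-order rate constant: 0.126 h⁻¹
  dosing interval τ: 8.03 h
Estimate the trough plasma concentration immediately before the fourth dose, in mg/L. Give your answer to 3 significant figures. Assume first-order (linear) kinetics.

C₀ per dose = Dose / Vd = 1200 / 363 = 3.306 mg/L
Fraction remaining after one interval: r = e^(−kτ) = e^(−0.1260 × 8.03) = 0.3636
Before dose 4, 3 doses have been given (aged 1τ, 2τ, 3τ).
C_trough = C₀ × (r + r² + … + r^3) = C₀ × r(1−r^3)/(1−r)
        = 3.306 × 0.3636 × (1 − 0.04807) / (1 − 0.3636) = 1.798 mg/L

1.80 mg/L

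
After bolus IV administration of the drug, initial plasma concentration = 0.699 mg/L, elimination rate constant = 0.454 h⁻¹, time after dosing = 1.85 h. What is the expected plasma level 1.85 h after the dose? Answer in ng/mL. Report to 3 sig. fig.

C = C₀ · e^(−k·t) = 0.6990 × e^(−0.4540 × 1.85)
  = 0.6990 × 0.4318 = 0.3018 mg/L
Convert: 0.3018 mg/L × 1000 = 301.8 ng/mL

302 ng/mL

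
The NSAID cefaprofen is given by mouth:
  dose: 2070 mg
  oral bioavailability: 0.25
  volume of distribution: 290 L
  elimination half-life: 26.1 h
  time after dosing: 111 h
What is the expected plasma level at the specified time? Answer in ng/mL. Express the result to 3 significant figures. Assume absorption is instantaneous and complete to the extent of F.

Amount reaching circulation = F × Dose = 0.25 × 2070 = 517.5 mg
C₀ = F·Dose / Vd = 517.5 / 290 = 1.784 mg/L
k = ln2 / t½ = 0.693147 / 26.1 = 0.02656 h⁻¹
C = C₀ · e^(−k·t) = 1.784 × e^(−0.02656 × 111)
  = 1.784 × 0.05244 = 0.09355 mg/L
Convert: 0.09355 mg/L × 1000 = 93.55 ng/mL

93.6 ng/mL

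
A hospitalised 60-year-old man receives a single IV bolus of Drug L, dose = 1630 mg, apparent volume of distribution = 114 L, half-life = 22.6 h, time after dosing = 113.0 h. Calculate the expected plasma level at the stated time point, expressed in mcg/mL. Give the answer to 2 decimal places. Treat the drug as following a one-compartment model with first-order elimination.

0.45 mcg/mL

C₀ = Dose / Vd = 1630 / 114 = 14.30 mg/L
k = ln2 / t½ = 0.693147 / 22.6 = 0.03067 h⁻¹
t / t½ = 113.0 / 22.6 = 5 half-lives
C = C₀ × (1/2)^5 = 14.30 × 0.03125 = 0.4469 mg/L
(0.4469 mg/L = 0.4469 mcg/mL)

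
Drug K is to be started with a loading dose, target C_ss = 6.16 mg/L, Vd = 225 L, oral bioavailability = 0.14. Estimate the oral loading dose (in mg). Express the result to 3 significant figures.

9900 mg

LD = Css × Vd / F = 6.16 × 225 / 0.14 = 9900 mg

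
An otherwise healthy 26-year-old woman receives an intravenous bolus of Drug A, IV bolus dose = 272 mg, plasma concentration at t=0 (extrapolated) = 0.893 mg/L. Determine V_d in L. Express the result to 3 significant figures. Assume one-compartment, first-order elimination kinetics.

305 L

Vd = Dose / C₀ = 272.0 / 0.893 = 304.6 L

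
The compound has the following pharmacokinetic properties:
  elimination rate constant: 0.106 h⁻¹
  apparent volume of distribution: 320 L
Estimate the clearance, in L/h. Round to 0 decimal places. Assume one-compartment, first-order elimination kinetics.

34 L/h

CL = k × Vd = 0.106 × 320 = 33.92 L/h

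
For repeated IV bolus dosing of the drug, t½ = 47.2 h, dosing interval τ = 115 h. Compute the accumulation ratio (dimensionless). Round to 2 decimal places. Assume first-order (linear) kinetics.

k = ln2 / t½ = 0.693147 / 47.2 = 0.01469 h⁻¹
e^(−kτ) = e^(−0.01469 × 115) = 0.1846
Accumulation ratio R = 1 / (1 − e^(−kτ)) = 1 / (1 − 0.1846) = 1.226

1.23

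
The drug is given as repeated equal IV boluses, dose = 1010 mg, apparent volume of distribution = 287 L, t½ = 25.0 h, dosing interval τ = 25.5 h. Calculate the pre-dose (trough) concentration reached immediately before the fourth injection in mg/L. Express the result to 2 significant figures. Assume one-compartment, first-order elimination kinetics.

C₀ per dose = Dose / Vd = 1010 / 287 = 3.519 mg/L
k = ln2 / t½ = 0.693147 / 25.0 = 0.02773 h⁻¹
Fraction remaining after one interval: r = e^(−kτ) = e^(−0.02773 × 25.5) = 0.4931
Before dose 4, 3 doses have been given (aged 1τ, 2τ, 3τ).
C_trough = C₀ × (r + r² + … + r^3) = C₀ × r(1−r^3)/(1−r)
        = 3.519 × 0.4931 × (1 − 0.1199) / (1 − 0.4931) = 3.013 mg/L

3.0 mg/L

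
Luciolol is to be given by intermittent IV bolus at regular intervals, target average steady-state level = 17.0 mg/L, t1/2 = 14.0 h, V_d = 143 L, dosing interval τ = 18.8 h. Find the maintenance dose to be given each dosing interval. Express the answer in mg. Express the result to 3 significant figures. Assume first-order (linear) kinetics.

2260 mg

k = ln2 / t½ = 0.693147 / 14.0 = 0.04951 h⁻¹
CL = k × Vd = 0.04951 × 143 = 7.080 L/h
At steady state, Dose/τ = Css × CL.
Dose = Css × CL × τ = 17.0 × 7.080 × 18.8 = 2263 mg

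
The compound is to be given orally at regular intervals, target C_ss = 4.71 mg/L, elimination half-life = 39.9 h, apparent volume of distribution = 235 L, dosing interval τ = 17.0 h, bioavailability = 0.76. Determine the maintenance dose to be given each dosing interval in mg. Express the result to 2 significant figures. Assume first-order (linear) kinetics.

k = ln2 / t½ = 0.693147 / 39.9 = 0.01737 h⁻¹
CL = k × Vd = 0.01737 × 235 = 4.082 L/h
At steady state, F × (Dose/τ) = Css × CL.
Dose = Css × CL × τ / F = 4.71 × 4.082 × 17.0 / 0.76 = 430.1 mg

430 mg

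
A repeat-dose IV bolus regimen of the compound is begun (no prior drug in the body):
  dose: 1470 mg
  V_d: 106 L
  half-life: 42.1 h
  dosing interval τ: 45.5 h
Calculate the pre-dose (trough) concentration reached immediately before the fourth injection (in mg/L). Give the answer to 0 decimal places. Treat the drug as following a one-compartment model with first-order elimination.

C₀ per dose = Dose / Vd = 1470 / 106 = 13.87 mg/L
k = ln2 / t½ = 0.693147 / 42.1 = 0.01646 h⁻¹
Fraction remaining after one interval: r = e^(−kτ) = e^(−0.01646 × 45.5) = 0.4729
Before dose 4, 3 doses have been given (aged 1τ, 2τ, 3τ).
C_trough = C₀ × (r + r² + … + r^3) = C₀ × r(1−r^3)/(1−r)
        = 13.87 × 0.4729 × (1 − 0.1058) / (1 − 0.4729) = 11.13 mg/L

11 mg/L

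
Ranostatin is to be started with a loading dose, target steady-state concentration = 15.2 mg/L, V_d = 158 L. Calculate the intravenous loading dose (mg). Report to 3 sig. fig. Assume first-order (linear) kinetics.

LD = Css × Vd = 15.2 × 158 = 2402 mg

2400 mg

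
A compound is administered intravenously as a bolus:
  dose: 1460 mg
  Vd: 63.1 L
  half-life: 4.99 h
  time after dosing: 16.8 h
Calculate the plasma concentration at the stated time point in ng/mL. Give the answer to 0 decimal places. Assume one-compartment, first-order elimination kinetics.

2243 ng/mL

C₀ = Dose / Vd = 1460 / 63.1 = 23.14 mg/L
k = ln2 / t½ = 0.693147 / 4.99 = 0.1389 h⁻¹
C = C₀ · e^(−k·t) = 23.14 × e^(−0.1389 × 16.8)
  = 23.14 × 0.09695 = 2.243 mg/L
Convert: 2.243 mg/L × 1000 = 2243 ng/mL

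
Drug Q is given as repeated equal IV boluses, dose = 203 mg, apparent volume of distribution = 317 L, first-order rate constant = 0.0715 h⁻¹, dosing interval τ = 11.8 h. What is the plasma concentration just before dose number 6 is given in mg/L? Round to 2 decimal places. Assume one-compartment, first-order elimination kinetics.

C₀ per dose = Dose / Vd = 203 / 317 = 0.6404 mg/L
Fraction remaining after one interval: r = e^(−kτ) = e^(−0.07150 × 11.8) = 0.4301
Before dose 6, 5 doses have been given (aged 1τ, 2τ, 3τ, 4τ, 5τ).
C_trough = C₀ × (r + r² + … + r^5) = C₀ × r(1−r^5)/(1−r)
        = 0.6404 × 0.4301 × (1 − 0.01472) / (1 − 0.4301) = 0.4762 mg/L

0.48 mg/L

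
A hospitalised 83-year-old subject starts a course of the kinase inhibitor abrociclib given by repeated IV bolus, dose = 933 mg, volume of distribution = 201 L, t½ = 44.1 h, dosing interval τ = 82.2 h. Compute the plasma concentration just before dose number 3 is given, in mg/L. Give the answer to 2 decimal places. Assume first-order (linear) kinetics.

C₀ per dose = Dose / Vd = 933 / 201 = 4.642 mg/L
k = ln2 / t½ = 0.693147 / 44.1 = 0.01572 h⁻¹
Fraction remaining after one interval: r = e^(−kτ) = e^(−0.01572 × 82.2) = 0.2747
Before dose 3, 2 doses have been given (aged 1τ, 2τ).
C_trough = C₀ × (r + r²) = 4.642 × (0.2747 + 0.07546) = 1.625 mg/L

1.63 mg/L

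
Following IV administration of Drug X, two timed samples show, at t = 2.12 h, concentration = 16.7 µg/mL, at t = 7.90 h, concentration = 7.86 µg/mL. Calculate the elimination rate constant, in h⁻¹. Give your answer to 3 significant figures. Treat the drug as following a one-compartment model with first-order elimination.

k = ln(C₁/C₂) / (t₂ − t₁) = ln(16.7/7.86) / (7.90 − 2.12)
  = 0.7536 / 5.780 = 0.1304 h⁻¹

0.130 h⁻¹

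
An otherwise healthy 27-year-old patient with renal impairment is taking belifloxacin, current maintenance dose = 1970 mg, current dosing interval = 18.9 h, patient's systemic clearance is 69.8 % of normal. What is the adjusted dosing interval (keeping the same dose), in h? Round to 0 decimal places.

27 h

To keep the same average steady-state level, dosing rate must scale with clearance.
CL ratio = 69.8 / 100 = 0.6980
New interval (same dose) = 18.9 / 0.6980 = 27.08 h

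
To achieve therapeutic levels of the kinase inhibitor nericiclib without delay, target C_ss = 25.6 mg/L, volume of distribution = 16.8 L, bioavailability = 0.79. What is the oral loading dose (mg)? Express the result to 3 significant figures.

544 mg

LD = Css × Vd / F = 25.6 × 16.8 / 0.79 = 544.4 mg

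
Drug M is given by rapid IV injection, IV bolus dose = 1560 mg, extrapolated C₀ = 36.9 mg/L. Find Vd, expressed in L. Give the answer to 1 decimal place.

42.3 L

Vd = Dose / C₀ = 1560 / 36.9 = 42.28 L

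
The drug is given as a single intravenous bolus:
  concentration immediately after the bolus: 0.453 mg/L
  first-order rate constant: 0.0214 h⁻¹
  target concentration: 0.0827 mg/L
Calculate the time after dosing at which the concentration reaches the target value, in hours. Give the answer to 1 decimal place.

t = ln(C₀ / C) / k = ln(0.4530 / 0.0827) / 0.02140
  = ln(5.478) / 0.02140 = 1.701 / 0.02140 = 79.49 h

79.5 h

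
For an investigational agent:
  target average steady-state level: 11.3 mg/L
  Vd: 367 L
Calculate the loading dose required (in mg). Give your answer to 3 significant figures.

4150 mg

LD = Css × Vd = 11.3 × 367 = 4147 mg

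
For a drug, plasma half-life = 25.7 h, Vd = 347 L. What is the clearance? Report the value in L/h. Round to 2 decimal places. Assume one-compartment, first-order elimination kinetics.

k = ln2 / t½ = 0.693147 / 25.7 = 0.02697 h⁻¹
CL = k × Vd = 0.02697 × 347 = 9.359 L/h

9.36 L/h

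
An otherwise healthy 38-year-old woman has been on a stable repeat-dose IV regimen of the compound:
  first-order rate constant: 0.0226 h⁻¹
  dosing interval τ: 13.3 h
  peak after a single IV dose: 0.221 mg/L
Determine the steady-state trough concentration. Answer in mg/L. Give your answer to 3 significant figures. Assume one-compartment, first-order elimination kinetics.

e^(−kτ) = e^(−0.02260 × 13.3) = 0.7404
Accumulation ratio R = 1 / (1 − e^(−kτ)) = 1 / (1 − 0.7404) = 3.852
Steady-state trough = C₀ × R × e^(−kτ) = 0.221 × 3.852 × 0.7404 = 0.6303 mg/L

0.630 mg/L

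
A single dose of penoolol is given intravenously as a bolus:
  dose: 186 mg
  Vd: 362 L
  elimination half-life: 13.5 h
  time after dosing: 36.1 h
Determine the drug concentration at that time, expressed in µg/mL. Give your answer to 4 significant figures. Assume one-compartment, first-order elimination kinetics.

0.08051 µg/mL

C₀ = Dose / Vd = 186.0 / 362 = 0.5138 mg/L
k = ln2 / t½ = 0.693147 / 13.5 = 0.05134 h⁻¹
C = C₀ · e^(−k·t) = 0.5138 × e^(−0.05134 × 36.1)
  = 0.5138 × 0.1567 = 0.08051 mg/L
(0.08051 mg/L = 0.08051 µg/mL)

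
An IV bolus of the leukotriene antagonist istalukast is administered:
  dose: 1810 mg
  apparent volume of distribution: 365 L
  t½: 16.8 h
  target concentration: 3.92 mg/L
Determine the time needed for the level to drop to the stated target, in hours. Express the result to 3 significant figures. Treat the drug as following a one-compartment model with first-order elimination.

C₀ = Dose / Vd = 1810 / 365 = 4.959 mg/L
k = ln2 / t½ = 0.693147 / 16.8 = 0.04126 h⁻¹
t = ln(C₀ / C) / k = ln(4.959 / 3.92) / 0.04126
  = ln(1.265) / 0.04126 = 0.2351 / 0.04126 = 5.698 h

5.70 h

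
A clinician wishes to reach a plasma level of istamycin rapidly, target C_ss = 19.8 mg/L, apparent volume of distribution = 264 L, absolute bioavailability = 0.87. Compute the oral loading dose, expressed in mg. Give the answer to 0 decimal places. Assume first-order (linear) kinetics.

6008 mg

LD = Css × Vd / F = 19.8 × 264 / 0.87 = 6008 mg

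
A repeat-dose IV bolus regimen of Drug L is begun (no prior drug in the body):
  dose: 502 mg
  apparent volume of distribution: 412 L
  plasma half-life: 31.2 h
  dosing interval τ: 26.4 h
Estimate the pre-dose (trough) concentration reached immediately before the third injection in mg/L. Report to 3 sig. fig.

C₀ per dose = Dose / Vd = 502 / 412 = 1.218 mg/L
k = ln2 / t½ = 0.693147 / 31.2 = 0.02222 h⁻¹
Fraction remaining after one interval: r = e^(−kτ) = e^(−0.02222 × 26.4) = 0.5562
Before dose 3, 2 doses have been given (aged 1τ, 2τ).
C_trough = C₀ × (r + r²) = 1.218 × (0.5562 + 0.3094) = 1.054 mg/L

1.05 mg/L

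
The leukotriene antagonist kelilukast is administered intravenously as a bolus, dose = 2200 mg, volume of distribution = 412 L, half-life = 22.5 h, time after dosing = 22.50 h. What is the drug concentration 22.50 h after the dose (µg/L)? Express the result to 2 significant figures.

2700 µg/L

C₀ = Dose / Vd = 2200 / 412 = 5.340 mg/L
k = ln2 / t½ = 0.693147 / 22.5 = 0.03081 h⁻¹
t / t½ = 22.50 / 22.5 = 1 half-lives
C = C₀ × (1/2)^1 = 5.340 × 0.5000 = 2.670 mg/L
Convert: 2.670 mg/L × 1000 = 2670 µg/L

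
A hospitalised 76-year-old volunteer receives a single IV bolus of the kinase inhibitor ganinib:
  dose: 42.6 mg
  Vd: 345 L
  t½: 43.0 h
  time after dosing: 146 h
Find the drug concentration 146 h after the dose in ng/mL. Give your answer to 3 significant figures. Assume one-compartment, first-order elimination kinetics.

11.7 ng/mL

C₀ = Dose / Vd = 42.60 / 345 = 0.1235 mg/L
k = ln2 / t½ = 0.693147 / 43.0 = 0.01612 h⁻¹
C = C₀ · e^(−k·t) = 0.1235 × e^(−0.01612 × 146)
  = 0.1235 × 0.09503 = 0.01174 mg/L
Convert: 0.01174 mg/L × 1000 = 11.74 ng/mL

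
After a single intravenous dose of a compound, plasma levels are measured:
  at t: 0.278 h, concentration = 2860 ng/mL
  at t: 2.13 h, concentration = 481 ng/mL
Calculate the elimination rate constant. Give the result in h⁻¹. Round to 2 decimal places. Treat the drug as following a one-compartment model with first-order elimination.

k = ln(C₁/C₂) / (t₂ − t₁) = ln(2860/481) / (2.13 − 0.278)
  = 1.783 / 1.852 = 0.9627 h⁻¹

0.96 h⁻¹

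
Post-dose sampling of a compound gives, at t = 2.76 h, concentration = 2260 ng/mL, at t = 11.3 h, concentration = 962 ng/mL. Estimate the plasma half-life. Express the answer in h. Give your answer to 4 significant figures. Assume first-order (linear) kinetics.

k = ln(C₁/C₂) / (t₂ − t₁) = ln(2260/962) / (11.3 − 2.76)
  = 0.8541 / 8.540 = 0.1000 h⁻¹
t½ = ln2 / k = 0.693147 / 0.1000 = 6.931 h

6.931 h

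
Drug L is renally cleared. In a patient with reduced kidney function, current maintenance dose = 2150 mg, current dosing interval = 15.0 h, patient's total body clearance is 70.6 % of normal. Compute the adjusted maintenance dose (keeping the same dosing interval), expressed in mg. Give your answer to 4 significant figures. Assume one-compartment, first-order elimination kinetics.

1518 mg

To keep the same average steady-state level, dosing rate must scale with clearance.
CL ratio = 70.6 / 100 = 0.7060
New dose (same interval) = 2150 × 0.7060 = 1518 mg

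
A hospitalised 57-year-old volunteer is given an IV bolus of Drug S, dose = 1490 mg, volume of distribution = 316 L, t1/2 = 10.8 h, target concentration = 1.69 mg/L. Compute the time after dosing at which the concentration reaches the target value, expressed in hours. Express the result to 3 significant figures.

C₀ = Dose / Vd = 1490 / 316 = 4.715 mg/L
k = ln2 / t½ = 0.693147 / 10.8 = 0.06418 h⁻¹
t = ln(C₀ / C) / k = ln(4.715 / 1.69) / 0.06418
  = ln(2.790) / 0.06418 = 1.026 / 0.06418 = 15.99 h

16.0 h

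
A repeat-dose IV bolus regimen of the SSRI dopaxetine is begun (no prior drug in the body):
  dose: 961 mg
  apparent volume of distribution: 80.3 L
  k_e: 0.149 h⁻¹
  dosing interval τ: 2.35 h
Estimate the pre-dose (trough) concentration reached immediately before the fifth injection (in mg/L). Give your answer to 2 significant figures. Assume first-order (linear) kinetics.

C₀ per dose = Dose / Vd = 961 / 80.3 = 11.97 mg/L
Fraction remaining after one interval: r = e^(−kτ) = e^(−0.1490 × 2.35) = 0.7046
Before dose 5, 4 doses have been given (aged 1τ, 2τ, 3τ, 4τ).
C_trough = C₀ × (r + r² + … + r^4) = C₀ × r(1−r^4)/(1−r)
        = 11.97 × 0.7046 × (1 − 0.2465) / (1 − 0.7046) = 21.51 mg/L

22 mg/L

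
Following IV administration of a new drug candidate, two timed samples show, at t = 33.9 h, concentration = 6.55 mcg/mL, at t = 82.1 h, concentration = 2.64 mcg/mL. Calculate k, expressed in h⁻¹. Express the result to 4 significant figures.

k = ln(C₁/C₂) / (t₂ − t₁) = ln(6.55/2.64) / (82.1 − 33.9)
  = 0.9087 / 48.20 = 0.01885 h⁻¹

0.01885 h⁻¹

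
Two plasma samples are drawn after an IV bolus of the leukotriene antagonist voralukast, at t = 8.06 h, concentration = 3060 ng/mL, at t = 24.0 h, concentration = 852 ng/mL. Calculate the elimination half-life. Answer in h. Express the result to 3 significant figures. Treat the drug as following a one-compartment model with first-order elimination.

k = ln(C₁/C₂) / (t₂ − t₁) = ln(3060/852) / (24.0 − 8.06)
  = 1.279 / 15.94 = 0.08024 h⁻¹
t½ = ln2 / k = 0.693147 / 0.08024 = 8.638 h

8.64 h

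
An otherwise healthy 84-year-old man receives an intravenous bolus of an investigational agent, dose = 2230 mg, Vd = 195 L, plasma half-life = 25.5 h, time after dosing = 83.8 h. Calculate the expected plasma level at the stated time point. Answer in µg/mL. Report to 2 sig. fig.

C₀ = Dose / Vd = 2230 / 195 = 11.44 mg/L
k = ln2 / t½ = 0.693147 / 25.5 = 0.02718 h⁻¹
C = C₀ · e^(−k·t) = 11.44 × e^(−0.02718 × 83.8)
  = 11.44 × 0.1025 = 1.173 mg/L
(1.173 mg/L = 1.173 µg/mL)

1.2 µg/mL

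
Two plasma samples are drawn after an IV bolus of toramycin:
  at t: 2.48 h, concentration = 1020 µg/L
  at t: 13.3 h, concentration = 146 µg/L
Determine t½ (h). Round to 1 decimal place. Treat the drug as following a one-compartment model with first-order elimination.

k = ln(C₁/C₂) / (t₂ − t₁) = ln(1020/146) / (13.3 − 2.48)
  = 1.944 / 10.82 = 0.1797 h⁻¹
t½ = ln2 / k = 0.693147 / 0.1797 = 3.857 h

3.9 h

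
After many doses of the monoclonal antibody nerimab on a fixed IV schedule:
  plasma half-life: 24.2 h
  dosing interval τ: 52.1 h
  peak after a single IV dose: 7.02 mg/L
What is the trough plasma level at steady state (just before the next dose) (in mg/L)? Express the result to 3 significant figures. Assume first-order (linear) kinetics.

2.04 mg/L

k = ln2 / t½ = 0.693147 / 24.2 = 0.02864 h⁻¹
e^(−kτ) = e^(−0.02864 × 52.1) = 0.2249
Accumulation ratio R = 1 / (1 − e^(−kτ)) = 1 / (1 − 0.2249) = 1.290
Steady-state trough = C₀ × R × e^(−kτ) = 7.02 × 1.290 × 0.2249 = 2.037 mg/L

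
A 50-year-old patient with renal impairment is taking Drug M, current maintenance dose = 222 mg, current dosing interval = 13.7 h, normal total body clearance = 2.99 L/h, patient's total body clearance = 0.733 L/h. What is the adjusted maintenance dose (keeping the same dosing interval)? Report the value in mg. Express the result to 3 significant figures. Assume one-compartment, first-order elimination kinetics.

To keep the same average steady-state level, dosing rate must scale with clearance.
CL ratio = 0.733 / 2.99 = 0.2452
New dose (same interval) = 222 × 0.2452 = 54.43 mg

54.4 mg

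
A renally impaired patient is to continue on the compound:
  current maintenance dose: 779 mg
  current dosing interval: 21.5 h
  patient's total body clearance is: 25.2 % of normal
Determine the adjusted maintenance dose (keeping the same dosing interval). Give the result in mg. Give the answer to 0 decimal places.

196 mg

To keep the same average steady-state level, dosing rate must scale with clearance.
CL ratio = 25.2 / 100 = 0.2520
New dose (same interval) = 779 × 0.2520 = 196.3 mg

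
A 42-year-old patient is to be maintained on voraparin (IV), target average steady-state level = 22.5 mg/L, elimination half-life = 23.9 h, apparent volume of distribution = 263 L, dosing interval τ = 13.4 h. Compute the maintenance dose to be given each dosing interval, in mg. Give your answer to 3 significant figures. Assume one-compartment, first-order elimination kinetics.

k = ln2 / t½ = 0.693147 / 23.9 = 0.02900 h⁻¹
CL = k × Vd = 0.02900 × 263 = 7.627 L/h
At steady state, Dose/τ = Css × CL.
Dose = Css × CL × τ = 22.5 × 7.627 × 13.4 = 2300 mg

2300 mg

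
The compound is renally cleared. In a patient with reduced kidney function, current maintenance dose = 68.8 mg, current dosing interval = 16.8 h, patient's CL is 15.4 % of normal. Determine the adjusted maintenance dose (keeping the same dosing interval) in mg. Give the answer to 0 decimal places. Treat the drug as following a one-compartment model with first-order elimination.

11 mg

To keep the same average steady-state level, dosing rate must scale with clearance.
CL ratio = 15.4 / 100 = 0.1540
New dose (same interval) = 68.8 × 0.1540 = 10.60 mg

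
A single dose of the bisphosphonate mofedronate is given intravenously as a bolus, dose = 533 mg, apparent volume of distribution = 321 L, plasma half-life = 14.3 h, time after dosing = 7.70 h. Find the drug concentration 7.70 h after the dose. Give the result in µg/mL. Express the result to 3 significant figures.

C₀ = Dose / Vd = 533.0 / 321 = 1.660 mg/L
k = ln2 / t½ = 0.693147 / 14.3 = 0.04847 h⁻¹
C = C₀ · e^(−k·t) = 1.660 × e^(−0.04847 × 7.70)
  = 1.660 × 0.6885 = 1.143 mg/L
(1.143 mg/L = 1.143 µg/mL)

1.14 µg/mL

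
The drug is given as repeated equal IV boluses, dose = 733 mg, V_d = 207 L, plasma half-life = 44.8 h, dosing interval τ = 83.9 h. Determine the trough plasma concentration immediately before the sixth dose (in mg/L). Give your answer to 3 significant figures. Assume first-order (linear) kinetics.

C₀ per dose = Dose / Vd = 733 / 207 = 3.541 mg/L
k = ln2 / t½ = 0.693147 / 44.8 = 0.01547 h⁻¹
Fraction remaining after one interval: r = e^(−kτ) = e^(−0.01547 × 83.9) = 0.2731
Before dose 6, 5 doses have been given (aged 1τ, 2τ, 3τ, 4τ, 5τ).
C_trough = C₀ × (r + r² + … + r^5) = C₀ × r(1−r^5)/(1−r)
        = 3.541 × 0.2731 × (1 − 0.001519) / (1 − 0.2731) = 1.328 mg/L

1.33 mg/L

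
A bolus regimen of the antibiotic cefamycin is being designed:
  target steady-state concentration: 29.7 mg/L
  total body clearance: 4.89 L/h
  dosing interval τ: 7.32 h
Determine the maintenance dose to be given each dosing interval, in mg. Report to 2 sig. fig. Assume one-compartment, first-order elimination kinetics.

1100 mg

At steady state, Dose/τ = Css × CL.
Dose = Css × CL × τ = 29.7 × 4.890 × 7.32 = 1063 mg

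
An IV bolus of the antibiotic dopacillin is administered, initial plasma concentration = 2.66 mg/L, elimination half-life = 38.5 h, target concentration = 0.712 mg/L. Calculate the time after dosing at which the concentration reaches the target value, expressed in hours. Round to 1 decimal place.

k = ln2 / t½ = 0.693147 / 38.5 = 0.01800 h⁻¹
t = ln(C₀ / C) / k = ln(2.660 / 0.712) / 0.01800
  = ln(3.736) / 0.01800 = 1.318 / 0.01800 = 73.22 h

73.2 h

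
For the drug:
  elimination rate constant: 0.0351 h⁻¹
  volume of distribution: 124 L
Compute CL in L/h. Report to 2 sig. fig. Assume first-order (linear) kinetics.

CL = k × Vd = 0.0351 × 124 = 4.352 L/h

4.4 L/h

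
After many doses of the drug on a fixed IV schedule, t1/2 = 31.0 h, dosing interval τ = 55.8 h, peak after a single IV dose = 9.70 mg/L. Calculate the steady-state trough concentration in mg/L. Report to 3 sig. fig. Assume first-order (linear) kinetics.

k = ln2 / t½ = 0.693147 / 31.0 = 0.02236 h⁻¹
e^(−kτ) = e^(−0.02236 × 55.8) = 0.2872
Accumulation ratio R = 1 / (1 − e^(−kτ)) = 1 / (1 − 0.2872) = 1.403
Steady-state trough = C₀ × R × e^(−kτ) = 9.70 × 1.403 × 0.2872 = 3.909 mg/L

3.91 mg/L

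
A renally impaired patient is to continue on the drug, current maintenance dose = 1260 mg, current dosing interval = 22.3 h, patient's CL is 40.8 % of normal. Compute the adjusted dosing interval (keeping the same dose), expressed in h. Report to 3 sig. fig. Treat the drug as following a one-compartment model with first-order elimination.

To keep the same average steady-state level, dosing rate must scale with clearance.
CL ratio = 40.8 / 100 = 0.4080
New interval (same dose) = 22.3 / 0.4080 = 54.66 h

54.7 h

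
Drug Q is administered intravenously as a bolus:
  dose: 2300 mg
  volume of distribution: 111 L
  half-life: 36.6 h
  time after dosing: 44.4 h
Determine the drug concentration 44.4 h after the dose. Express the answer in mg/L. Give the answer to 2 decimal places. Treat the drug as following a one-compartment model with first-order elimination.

8.94 mg/L

C₀ = Dose / Vd = 2300 / 111 = 20.72 mg/L
k = ln2 / t½ = 0.693147 / 36.6 = 0.01894 h⁻¹
C = C₀ · e^(−k·t) = 20.72 × e^(−0.01894 × 44.4)
  = 20.72 × 0.4313 = 8.937 mg/L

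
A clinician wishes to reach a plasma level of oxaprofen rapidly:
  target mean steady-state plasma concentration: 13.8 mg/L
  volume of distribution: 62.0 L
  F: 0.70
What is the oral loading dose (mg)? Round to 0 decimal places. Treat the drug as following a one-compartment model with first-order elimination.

LD = Css × Vd / F = 13.8 × 62.0 / 0.70 = 1222 mg

1222 mg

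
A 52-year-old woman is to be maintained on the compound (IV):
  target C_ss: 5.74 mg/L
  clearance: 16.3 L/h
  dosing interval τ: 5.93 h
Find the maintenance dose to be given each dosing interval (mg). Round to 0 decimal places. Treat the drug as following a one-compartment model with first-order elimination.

555 mg

At steady state, Dose/τ = Css × CL.
Dose = Css × CL × τ = 5.74 × 16.30 × 5.93 = 554.8 mg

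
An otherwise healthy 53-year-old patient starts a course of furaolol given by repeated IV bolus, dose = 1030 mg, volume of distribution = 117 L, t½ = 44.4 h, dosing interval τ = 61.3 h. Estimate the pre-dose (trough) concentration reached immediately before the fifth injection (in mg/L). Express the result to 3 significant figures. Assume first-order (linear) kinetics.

C₀ per dose = Dose / Vd = 1030 / 117 = 8.803 mg/L
k = ln2 / t½ = 0.693147 / 44.4 = 0.01561 h⁻¹
Fraction remaining after one interval: r = e^(−kτ) = e^(−0.01561 × 61.3) = 0.3841
Before dose 5, 4 doses have been given (aged 1τ, 2τ, 3τ, 4τ).
C_trough = C₀ × (r + r² + … + r^4) = C₀ × r(1−r^4)/(1−r)
        = 8.803 × 0.3841 × (1 − 0.02177) / (1 − 0.3841) = 5.370 mg/L

5.37 mg/L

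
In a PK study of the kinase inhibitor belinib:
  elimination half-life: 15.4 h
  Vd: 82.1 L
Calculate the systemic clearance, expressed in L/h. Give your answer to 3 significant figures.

k = ln2 / t½ = 0.693147 / 15.4 = 0.04501 h⁻¹
CL = k × Vd = 0.04501 × 82.1 = 3.695 L/h

3.70 L/h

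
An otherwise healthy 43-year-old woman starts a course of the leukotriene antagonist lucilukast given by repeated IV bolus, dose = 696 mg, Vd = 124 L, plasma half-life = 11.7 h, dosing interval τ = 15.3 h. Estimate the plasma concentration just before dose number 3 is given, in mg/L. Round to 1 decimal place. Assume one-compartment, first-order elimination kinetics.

C₀ per dose = Dose / Vd = 696 / 124 = 5.613 mg/L
k = ln2 / t½ = 0.693147 / 11.7 = 0.05924 h⁻¹
Fraction remaining after one interval: r = e^(−kτ) = e^(−0.05924 × 15.3) = 0.4040
Before dose 3, 2 doses have been given (aged 1τ, 2τ).
C_trough = C₀ × (r + r²) = 5.613 × (0.4040 + 0.1632) = 3.184 mg/L

3.2 mg/L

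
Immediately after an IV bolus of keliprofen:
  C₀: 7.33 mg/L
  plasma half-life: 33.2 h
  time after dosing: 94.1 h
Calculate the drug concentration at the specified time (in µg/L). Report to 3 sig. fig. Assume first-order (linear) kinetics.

k = ln2 / t½ = 0.693147 / 33.2 = 0.02088 h⁻¹
C = C₀ · e^(−k·t) = 7.330 × e^(−0.02088 × 94.1)
  = 7.330 × 0.1402 = 1.028 mg/L
Convert: 1.028 mg/L × 1000 = 1028 µg/L

1030 µg/L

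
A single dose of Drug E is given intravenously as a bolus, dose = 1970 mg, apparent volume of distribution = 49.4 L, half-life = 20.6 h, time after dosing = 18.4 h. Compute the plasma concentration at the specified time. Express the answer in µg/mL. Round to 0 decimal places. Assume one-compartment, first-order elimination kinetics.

C₀ = Dose / Vd = 1970 / 49.4 = 39.88 mg/L
k = ln2 / t½ = 0.693147 / 20.6 = 0.03365 h⁻¹
C = C₀ · e^(−k·t) = 39.88 × e^(−0.03365 × 18.4)
  = 39.88 × 0.5384 = 21.47 mg/L
(21.47 mg/L = 21.47 µg/mL)

21 µg/mL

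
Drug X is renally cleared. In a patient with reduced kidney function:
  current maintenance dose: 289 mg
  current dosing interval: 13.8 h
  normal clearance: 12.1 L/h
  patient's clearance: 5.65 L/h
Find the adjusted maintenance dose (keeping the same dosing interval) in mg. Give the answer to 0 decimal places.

135 mg

To keep the same average steady-state level, dosing rate must scale with clearance.
CL ratio = 5.65 / 12.1 = 0.4669
New dose (same interval) = 289 × 0.4669 = 134.9 mg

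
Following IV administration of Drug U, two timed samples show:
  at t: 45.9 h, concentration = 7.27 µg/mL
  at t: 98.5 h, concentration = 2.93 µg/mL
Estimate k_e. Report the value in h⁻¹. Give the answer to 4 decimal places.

0.0173 h⁻¹

k = ln(C₁/C₂) / (t₂ − t₁) = ln(7.27/2.93) / (98.5 − 45.9)
  = 0.9088 / 52.60 = 0.01728 h⁻¹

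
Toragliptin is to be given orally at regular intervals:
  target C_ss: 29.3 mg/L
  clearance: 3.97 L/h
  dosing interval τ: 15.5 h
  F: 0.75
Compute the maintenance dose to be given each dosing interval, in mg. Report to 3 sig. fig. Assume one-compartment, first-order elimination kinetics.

2400 mg

At steady state, F × (Dose/τ) = Css × CL.
Dose = Css × CL × τ / F = 29.3 × 3.970 × 15.5 / 0.75 = 2404 mg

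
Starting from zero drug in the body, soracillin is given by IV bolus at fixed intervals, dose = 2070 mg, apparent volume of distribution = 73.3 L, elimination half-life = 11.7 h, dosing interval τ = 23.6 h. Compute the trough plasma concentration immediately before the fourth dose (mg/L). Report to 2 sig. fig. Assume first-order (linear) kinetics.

9.1 mg/L

C₀ per dose = Dose / Vd = 2070 / 73.3 = 28.24 mg/L
k = ln2 / t½ = 0.693147 / 11.7 = 0.05924 h⁻¹
Fraction remaining after one interval: r = e^(−kτ) = e^(−0.05924 × 23.6) = 0.2471
Before dose 4, 3 doses have been given (aged 1τ, 2τ, 3τ).
C_trough = C₀ × (r + r² + … + r^3) = C₀ × r(1−r^3)/(1−r)
        = 28.24 × 0.2471 × (1 − 0.01509) / (1 − 0.2471) = 9.128 mg/L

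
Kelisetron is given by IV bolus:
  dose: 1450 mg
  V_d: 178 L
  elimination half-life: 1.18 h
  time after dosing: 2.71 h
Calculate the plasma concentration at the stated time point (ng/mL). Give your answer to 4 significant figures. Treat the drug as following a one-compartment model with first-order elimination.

1658 ng/mL

C₀ = Dose / Vd = 1450 / 178 = 8.146 mg/L
k = ln2 / t½ = 0.693147 / 1.18 = 0.5874 h⁻¹
C = C₀ · e^(−k·t) = 8.146 × e^(−0.5874 × 2.71)
  = 8.146 × 0.2035 = 1.658 mg/L
Convert: 1.658 mg/L × 1000 = 1658 ng/mL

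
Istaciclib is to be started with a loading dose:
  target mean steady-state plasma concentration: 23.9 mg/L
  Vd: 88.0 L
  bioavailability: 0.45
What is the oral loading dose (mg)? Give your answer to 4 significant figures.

LD = Css × Vd / F = 23.9 × 88.0 / 0.45 = 4674 mg

4674 mg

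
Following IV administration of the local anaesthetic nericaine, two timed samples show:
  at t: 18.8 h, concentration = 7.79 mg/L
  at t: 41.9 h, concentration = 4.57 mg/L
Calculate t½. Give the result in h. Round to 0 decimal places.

30 h

k = ln(C₁/C₂) / (t₂ − t₁) = ln(7.79/4.57) / (41.9 − 18.8)
  = 0.5333 / 23.10 = 0.02309 h⁻¹
t½ = ln2 / k = 0.693147 / 0.02309 = 30.02 h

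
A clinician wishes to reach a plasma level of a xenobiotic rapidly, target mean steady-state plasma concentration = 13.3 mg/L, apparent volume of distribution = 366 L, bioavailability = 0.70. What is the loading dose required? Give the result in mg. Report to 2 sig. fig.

7000 mg

LD = Css × Vd / F = 13.3 × 366 / 0.70 = 6954 mg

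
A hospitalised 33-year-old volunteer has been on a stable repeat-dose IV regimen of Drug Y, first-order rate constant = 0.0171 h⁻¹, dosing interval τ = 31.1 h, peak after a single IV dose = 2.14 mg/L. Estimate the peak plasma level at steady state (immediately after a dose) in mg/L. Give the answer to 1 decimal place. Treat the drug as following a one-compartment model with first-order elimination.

e^(−kτ) = e^(−0.01710 × 31.1) = 0.5875
Accumulation ratio R = 1 / (1 − e^(−kτ)) = 1 / (1 − 0.5875) = 2.424
Steady-state peak = C₀ × R = 2.14 × 2.424 = 5.187 mg/L

5.2 mg/L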